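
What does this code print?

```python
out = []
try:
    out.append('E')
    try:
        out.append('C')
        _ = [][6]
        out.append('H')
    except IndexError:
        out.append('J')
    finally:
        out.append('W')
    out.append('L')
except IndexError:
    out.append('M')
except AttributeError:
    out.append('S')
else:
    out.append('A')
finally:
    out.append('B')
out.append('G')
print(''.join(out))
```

Execution trace: 'E' (try body) → 'C' (inner try body) → 'J' (inner except IndexError) → 'W' (inner finally) → 'L' (try body, no exception) → 'A' (else) → 'B' (finally) → 'G' (after the try/except). Output: ECJWLABG

Answer: ECJWLABG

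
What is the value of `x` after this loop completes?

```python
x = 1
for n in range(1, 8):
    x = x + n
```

Start at 1, add 1 through 7
`x` takes the values: 1 → 2 → 4 → 7 → 11 → 16 → 22 → 29

Answer: 29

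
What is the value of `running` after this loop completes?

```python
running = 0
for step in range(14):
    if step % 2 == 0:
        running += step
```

Sum of even numbers 0 to 13
`running` takes the values: 0 → 2 → 6 → 12 → 20 → 30 → 42

Answer: 42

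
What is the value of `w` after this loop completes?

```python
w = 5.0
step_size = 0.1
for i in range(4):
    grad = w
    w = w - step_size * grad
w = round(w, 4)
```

Gradient descent: w = 5.0 * (1 - 0.1)^4
`w` takes the values: 5.0 → 4.5 → 4.05 → 3.645 → 3.2805

Answer: 3.2805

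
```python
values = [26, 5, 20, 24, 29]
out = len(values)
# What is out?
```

Trace:
`values = [26, 5, 20, 24, 29]` → values = [26, 5, 20, 24, 29]
`out = len(values)` → out = 5
So out = 5

Answer: 5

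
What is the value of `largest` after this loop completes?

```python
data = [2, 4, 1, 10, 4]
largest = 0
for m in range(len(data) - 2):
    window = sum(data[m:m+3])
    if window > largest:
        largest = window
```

Max sum of 3-element window in [2, 4, 1, 10, 4]
`largest` takes the values: 0 → 7 → 15

Answer: 15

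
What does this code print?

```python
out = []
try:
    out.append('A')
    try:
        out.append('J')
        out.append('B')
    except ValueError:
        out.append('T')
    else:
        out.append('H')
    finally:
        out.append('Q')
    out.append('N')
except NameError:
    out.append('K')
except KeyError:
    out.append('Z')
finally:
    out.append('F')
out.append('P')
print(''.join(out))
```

Execution trace: 'A' (try body) → 'J' (inner try body) → 'B' (inner try body, no exception) → 'H' (inner else) → 'Q' (inner finally) → 'N' (try body, no exception) → 'F' (finally) → 'P' (after the try/except). Output: AJBHQNFP

Answer: AJBHQNFP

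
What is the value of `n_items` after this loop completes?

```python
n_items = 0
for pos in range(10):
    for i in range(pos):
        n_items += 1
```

Triangle number: 0+1+2+...+9
`n_items` takes the values: 0 → 1 → 2 → 3 → 4 → 5 → 6 → 7 → 8 → 9 → 10 → 11 → 12 → 13 → 14 → 15 → 16 → 17 → 18 → 19 → 20 → 21 → 22 → 23 → 24 → 25 → 26 → 27 → 28 → 29 → … → 41 → 42 → 43 → 44 → 45

Answer: 45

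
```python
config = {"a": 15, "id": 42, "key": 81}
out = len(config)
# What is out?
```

Trace:
`config = {"a": 15, "id": 42, "key": 81}` → config = {'a': 15, 'id': 42, 'key': 81}
`out = len(config)` → out = 3
So out = 3

Answer: 3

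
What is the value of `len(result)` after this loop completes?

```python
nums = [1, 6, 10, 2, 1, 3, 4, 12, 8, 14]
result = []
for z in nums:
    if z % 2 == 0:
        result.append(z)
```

Count even numbers in [1, 6, 10, 2, 1, 3, 4, 12, 8, 14]
`result` takes the values: [] → [6] → [6, 10] → [6, 10, 2] → [6, 10, 2, 4] → [6, 10, 2, 4, 12] → [6, 10, 2, 4, 12, 8] → [6, 10, 2, 4, 12, 8, 14]
So `len(result)` = 7

Answer: 7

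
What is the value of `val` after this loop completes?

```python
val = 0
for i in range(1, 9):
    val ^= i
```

XOR of 1 to 8
`val` takes the values: 0 → 1 → 3 → 0 → 4 → 1 → 7 → 0 → 8

Answer: 8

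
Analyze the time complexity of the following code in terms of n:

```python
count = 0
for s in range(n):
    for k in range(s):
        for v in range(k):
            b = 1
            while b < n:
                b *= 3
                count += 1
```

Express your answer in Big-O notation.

Each loop level contributes: n × n × n × log n. Multiplying the contributions gives O(n^3 log n).

Answer: O(n^3 log n)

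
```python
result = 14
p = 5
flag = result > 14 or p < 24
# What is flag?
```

Trace:
`result = 14` → result = 14
`p = 5` → p = 5
`flag = result > 14 or p < 24` → flag = True
So flag = True

Answer: True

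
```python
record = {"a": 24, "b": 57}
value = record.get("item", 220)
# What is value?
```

Trace:
`record = {"a": 24, "b": 57}` → record = {'a': 24, 'b': 57}
`value = record.get("item", 220)` → value = 220
So value = 220

Answer: 220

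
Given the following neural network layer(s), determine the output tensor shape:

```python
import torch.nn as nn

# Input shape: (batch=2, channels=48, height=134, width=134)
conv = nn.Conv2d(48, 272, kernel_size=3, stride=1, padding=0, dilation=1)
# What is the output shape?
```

Input: (2, 48, 134, 134) -> Output: (2, 272, 132, 132)

Answer: (2, 272, 132, 132)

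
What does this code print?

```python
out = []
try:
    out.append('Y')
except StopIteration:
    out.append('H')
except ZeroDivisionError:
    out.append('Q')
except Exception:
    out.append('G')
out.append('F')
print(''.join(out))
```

Execution trace: 'Y' (try body, no exception) → 'F' (after the try/except). Output: YF

Answer: YF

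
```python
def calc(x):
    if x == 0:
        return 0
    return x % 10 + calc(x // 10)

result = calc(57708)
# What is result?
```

Sum of digits of 57708: 8 + 0 + 7 + 7 + 5 = 27

Answer: 27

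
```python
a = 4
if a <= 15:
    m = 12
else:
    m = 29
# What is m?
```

Trace:
`a = 4` → a = 4
`if a <= 15: ...` → a <= 15 is True → m = 12
So m = 12

Answer: 12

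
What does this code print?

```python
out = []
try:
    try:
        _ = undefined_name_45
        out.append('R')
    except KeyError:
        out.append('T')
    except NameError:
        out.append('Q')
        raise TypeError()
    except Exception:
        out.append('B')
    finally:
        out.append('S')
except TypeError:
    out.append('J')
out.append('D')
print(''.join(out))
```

Execution trace: 'Q' (inner except NameError) → 'S' (inner finally) → 'J' (outer except TypeError) → 'D' (after the try/except). Output: QSJD

Answer: QSJD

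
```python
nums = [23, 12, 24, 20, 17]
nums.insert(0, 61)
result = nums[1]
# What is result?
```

Trace:
`nums = [23, 12, 24, 20, 17]` → nums = [23, 12, 24, 20, 17]
`nums.insert(0, 61)` → nums = [61, 23, 12, 24, 20, 17]
`result = nums[1]` → result = 23
So result = 23

Answer: 23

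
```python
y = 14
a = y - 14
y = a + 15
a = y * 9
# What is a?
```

Trace:
`y = 14` → y = 14
`a = y - 14` → a = 0
`y = a + 15` → y = 15
`a = y * 9` → a = 135
So a = 135

Answer: 135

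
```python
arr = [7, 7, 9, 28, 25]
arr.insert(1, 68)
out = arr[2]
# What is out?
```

Trace:
`arr = [7, 7, 9, 28, 25]` → arr = [7, 7, 9, 28, 25]
`arr.insert(1, 68)` → arr = [7, 68, 7, 9, 28, 25]
`out = arr[2]` → out = 7
So out = 7

Answer: 7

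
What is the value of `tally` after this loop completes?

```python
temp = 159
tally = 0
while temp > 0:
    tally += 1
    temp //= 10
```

Count digits by repeated division by 10
`tally` takes the values: 0 → 1 → 2 → 3

Answer: 3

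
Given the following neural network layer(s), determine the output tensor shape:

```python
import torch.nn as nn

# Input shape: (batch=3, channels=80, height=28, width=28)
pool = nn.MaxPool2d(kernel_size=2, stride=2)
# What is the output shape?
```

Input: (3, 80, 28, 28) -> Output: (3, 80, 14, 14)

Answer: (3, 80, 14, 14)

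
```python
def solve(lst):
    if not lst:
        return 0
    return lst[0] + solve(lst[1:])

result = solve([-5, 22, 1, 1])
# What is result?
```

(-5) + 22 + 1 + 1 + 0 = 19

Answer: 19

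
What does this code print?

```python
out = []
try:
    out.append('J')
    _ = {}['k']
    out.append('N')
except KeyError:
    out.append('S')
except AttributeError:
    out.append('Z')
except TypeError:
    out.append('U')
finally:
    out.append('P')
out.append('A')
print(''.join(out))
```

Execution trace: 'J' (try body) → 'S' (except KeyError) → 'P' (finally) → 'A' (after the try/except). Output: JSPA

Answer: JSPA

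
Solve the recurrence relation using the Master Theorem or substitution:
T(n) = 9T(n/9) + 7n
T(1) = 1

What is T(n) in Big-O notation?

By Master Theorem: a=9, b=9, f(n)=7n. Since log_9(9) = 1 and f(n) = Θ(n^1), Case 2 applies. T(n) = O(n log n).

Answer: O(n log n)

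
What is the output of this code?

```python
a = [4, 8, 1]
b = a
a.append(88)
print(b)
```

Key concept: basic list aliasing.
Step by step:
`a = [4, 8, 1]` → a = [4, 8, 1]
`b = a` → b = [4, 8, 1] (same object as a)
`a.append(88)` → a = [4, 8, 1, 88] (same object as b); b = [4, 8, 1, 88] (same object as a)
`print(b)` → prints [4, 8, 1, 88]

Answer: [4, 8, 1, 88]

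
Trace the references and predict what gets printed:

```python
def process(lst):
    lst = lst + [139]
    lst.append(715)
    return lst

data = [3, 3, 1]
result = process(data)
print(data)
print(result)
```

Key concept: rebinding parameter vs mutation.
Step by step:
`data = [3, 3, 1]` → data = [3, 3, 1]
`result = process(data)` → result = [3, 3, 1, 139, 715]
`print(data)` → prints [3, 3, 1]
`print(result)` → prints [3, 3, 1, 139, 715]

Answer:
[3, 3, 1]
[3, 3, 1, 139, 715]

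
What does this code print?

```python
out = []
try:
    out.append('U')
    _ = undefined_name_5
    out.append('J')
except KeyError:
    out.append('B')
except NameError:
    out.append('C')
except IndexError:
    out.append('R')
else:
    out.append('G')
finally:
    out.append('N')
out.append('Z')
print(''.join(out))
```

Execution trace: 'U' (try body) → 'C' (except NameError) → 'N' (finally) → 'Z' (after the try/except). Output: UCNZ

Answer: UCNZ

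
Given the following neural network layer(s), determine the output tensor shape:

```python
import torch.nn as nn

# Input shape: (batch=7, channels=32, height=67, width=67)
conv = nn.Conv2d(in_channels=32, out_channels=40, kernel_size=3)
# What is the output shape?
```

Input: (7, 32, 67, 67) -> Output: (7, 40, 65, 65)

Answer: (7, 40, 65, 65)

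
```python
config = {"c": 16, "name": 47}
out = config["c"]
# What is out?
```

Trace:
`config = {"c": 16, "name": 47}` → config = {'c': 16, 'name': 47}
`out = config["c"]` → out = 16
So out = 16

Answer: 16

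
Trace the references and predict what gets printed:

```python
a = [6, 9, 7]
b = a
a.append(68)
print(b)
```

Key concept: basic list aliasing.
Step by step:
`a = [6, 9, 7]` → a = [6, 9, 7]
`b = a` → b = [6, 9, 7] (same object as a)
`a.append(68)` → a = [6, 9, 7, 68] (same object as b); b = [6, 9, 7, 68] (same object as a)
`print(b)` → prints [6, 9, 7, 68]

Answer: [6, 9, 7, 68]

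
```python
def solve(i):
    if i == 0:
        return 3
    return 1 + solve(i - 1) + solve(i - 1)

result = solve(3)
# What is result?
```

solve(i) = 1 + 2·solve(i-1), solve(0)=3. Closed form: (3+1)·2^3 - 1 = 31.

Answer: 31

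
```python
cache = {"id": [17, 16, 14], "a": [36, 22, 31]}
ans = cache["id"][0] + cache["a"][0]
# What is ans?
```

Trace:
`cache = {"id": [17, 16, 14], "a": [36, 22, 31]}` → cache = {'id': [17, 16, 14], 'a': [36, 22, 31]}
`ans = cache["id"][0] + cache["a"][0]` → ans = 53
So ans = 53

Answer: 53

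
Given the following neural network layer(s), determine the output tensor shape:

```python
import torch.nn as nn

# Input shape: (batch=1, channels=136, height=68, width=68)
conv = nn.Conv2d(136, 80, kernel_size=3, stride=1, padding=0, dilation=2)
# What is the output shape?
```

Input: (1, 136, 68, 68) -> Output: (1, 80, 64, 64)

Answer: (1, 80, 64, 64)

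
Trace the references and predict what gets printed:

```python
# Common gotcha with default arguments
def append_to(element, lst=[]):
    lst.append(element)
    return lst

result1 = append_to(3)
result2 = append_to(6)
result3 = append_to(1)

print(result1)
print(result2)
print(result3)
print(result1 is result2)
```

Key concept: mutable default argument gotcha.
Step by step:
`result1 = append_to(3)` → result1 = [3]
`result2 = append_to(6)` → result1 = [3, 6] (same object as result2); result2 = [3, 6] (same object as result1)
`result3 = append_to(1)` → result1 = [3, 6, 1] (same object as result2, result3); result2 = [3, 6, 1] (same object as result1, result3); result3 = [3, 6, 1] (same object as result1, result2)
`print(result1)` → prints [3, 6, 1]
`print(result2)` → prints [3, 6, 1]
`print(result3)` → prints [3, 6, 1]
`print(result1 is result2)` → prints True

Answer:
[3, 6, 1]
[3, 6, 1]
[3, 6, 1]
True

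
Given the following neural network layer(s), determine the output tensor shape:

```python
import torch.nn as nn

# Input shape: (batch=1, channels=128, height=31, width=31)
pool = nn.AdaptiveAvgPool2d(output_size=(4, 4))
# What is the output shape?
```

Input: (1, 128, 31, 31) -> Output: (1, 128, 4, 4)

Answer: (1, 128, 4, 4)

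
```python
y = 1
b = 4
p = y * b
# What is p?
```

Trace:
`y = 1` → y = 1
`b = 4` → b = 4
`p = y * b` → p = 4
So p = 4

Answer: 4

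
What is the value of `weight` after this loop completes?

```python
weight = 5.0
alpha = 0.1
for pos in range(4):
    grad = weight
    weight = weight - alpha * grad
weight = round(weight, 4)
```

Gradient descent: w = 5.0 * (1 - 0.1)^4
`weight` takes the values: 5.0 → 4.5 → 4.05 → 3.645 → 3.2805

Answer: 3.2805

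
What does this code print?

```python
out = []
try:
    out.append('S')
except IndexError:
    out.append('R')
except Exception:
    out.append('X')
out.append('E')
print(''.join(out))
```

Execution trace: 'S' (try body, no exception) → 'E' (after the try/except). Output: SE

Answer: SE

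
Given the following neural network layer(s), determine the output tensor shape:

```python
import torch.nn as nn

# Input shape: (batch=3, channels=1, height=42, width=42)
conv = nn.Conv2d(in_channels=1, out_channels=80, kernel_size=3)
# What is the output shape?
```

Input: (3, 1, 42, 42) -> Output: (3, 80, 40, 40)

Answer: (3, 80, 40, 40)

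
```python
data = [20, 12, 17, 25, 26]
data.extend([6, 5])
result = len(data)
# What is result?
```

Trace:
`data = [20, 12, 17, 25, 26]` → data = [20, 12, 17, 25, 26]
`data.extend([6, 5])` → data = [20, 12, 17, 25, 26, 6, 5]
`result = len(data)` → result = 7
So result = 7

Answer: 7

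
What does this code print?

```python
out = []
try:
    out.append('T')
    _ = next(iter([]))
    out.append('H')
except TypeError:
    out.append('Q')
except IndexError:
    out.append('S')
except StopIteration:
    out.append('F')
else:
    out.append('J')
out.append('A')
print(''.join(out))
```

Execution trace: 'T' (try body) → 'F' (except StopIteration) → 'A' (after the try/except). Output: TFA

Answer: TFA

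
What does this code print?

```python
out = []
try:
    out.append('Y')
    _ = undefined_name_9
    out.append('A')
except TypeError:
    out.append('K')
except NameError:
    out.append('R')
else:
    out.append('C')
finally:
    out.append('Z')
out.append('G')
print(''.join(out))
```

Execution trace: 'Y' (try body) → 'R' (except NameError) → 'Z' (finally) → 'G' (after the try/except). Output: YRZG

Answer: YRZG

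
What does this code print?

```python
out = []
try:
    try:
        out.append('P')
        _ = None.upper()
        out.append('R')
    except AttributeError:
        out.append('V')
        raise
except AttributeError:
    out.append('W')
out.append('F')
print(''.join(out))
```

Execution trace: 'P' (inner try body) → 'V' (inner except AttributeError) → 'W' (outer except AttributeError) → 'F' (after the try/except). Output: PVWF

Answer: PVWF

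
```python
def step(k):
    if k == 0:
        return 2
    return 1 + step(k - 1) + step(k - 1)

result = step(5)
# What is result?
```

step(k) = 1 + 2·step(k-1), step(0)=2. Closed form: (2+1)·2^5 - 1 = 95.

Answer: 95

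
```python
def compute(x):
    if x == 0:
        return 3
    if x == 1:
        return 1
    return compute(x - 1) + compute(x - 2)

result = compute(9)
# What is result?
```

Build up from base cases: compute(0)=3, compute(1)=1, compute(2)=4, compute(3)=5, compute(4)=9, compute(5)=14, compute(6)=23, ..., compute(9)=97

Answer: 97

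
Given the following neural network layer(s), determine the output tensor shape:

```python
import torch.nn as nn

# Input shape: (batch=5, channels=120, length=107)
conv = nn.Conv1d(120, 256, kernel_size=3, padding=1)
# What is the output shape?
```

Input: (5, 120, 107) -> Output: (5, 256, 107)

Answer: (5, 256, 107)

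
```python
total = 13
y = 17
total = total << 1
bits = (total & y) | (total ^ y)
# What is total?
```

Trace:
`total = 13` → total = 13
`y = 17` → y = 17
`total = total << 1` → total = 26
`bits = (total & y) | (total ^ y)` → bits = 27
So total = 26

Answer: 26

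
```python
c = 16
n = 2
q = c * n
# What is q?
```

Trace:
`c = 16` → c = 16
`n = 2` → n = 2
`q = c * n` → q = 32
So q = 32

Answer: 32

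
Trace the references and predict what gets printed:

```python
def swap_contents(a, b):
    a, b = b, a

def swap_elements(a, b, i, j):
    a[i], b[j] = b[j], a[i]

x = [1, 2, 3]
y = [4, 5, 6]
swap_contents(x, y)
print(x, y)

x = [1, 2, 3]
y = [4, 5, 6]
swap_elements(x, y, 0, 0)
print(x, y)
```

Key concept: parameter rebinding vs mutation.
Step by step:
`x = [1, 2, 3]` → x = [1, 2, 3]
`y = [4, 5, 6]` → y = [4, 5, 6]
`swap_contents(x, y)` → no visible change to tracked variables
`print(x, y)` → prints [1, 2, 3] [4, 5, 6]
`x = [1, 2, 3]` → x = [1, 2, 3]
`y = [4, 5, 6]` → y = [4, 5, 6]
`swap_elements(x, y, 0, 0)` → x = [4, 2, 3]; y = [1, 5, 6]
`print(x, y)` → prints [4, 2, 3] [1, 5, 6]

Answer:
[1, 2, 3] [4, 5, 6]
[4, 2, 3] [1, 5, 6]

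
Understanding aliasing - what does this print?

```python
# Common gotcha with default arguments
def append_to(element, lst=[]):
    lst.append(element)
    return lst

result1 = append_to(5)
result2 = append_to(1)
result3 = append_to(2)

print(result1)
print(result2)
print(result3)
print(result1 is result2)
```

Key concept: mutable default argument gotcha.
Step by step:
`result1 = append_to(5)` → result1 = [5]
`result2 = append_to(1)` → result1 = [5, 1] (same object as result2); result2 = [5, 1] (same object as result1)
`result3 = append_to(2)` → result1 = [5, 1, 2] (same object as result2, result3); result2 = [5, 1, 2] (same object as result1, result3); result3 = [5, 1, 2] (same object as result1, result2)
`print(result1)` → prints [5, 1, 2]
`print(result2)` → prints [5, 1, 2]
`print(result3)` → prints [5, 1, 2]
`print(result1 is result2)` → prints True

Answer:
[5, 1, 2]
[5, 1, 2]
[5, 1, 2]
True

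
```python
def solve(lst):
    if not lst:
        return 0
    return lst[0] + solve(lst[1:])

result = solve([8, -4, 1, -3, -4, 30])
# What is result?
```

8 + (-4) + 1 + (-3) + (-4) + 30 + 0 = 28

Answer: 28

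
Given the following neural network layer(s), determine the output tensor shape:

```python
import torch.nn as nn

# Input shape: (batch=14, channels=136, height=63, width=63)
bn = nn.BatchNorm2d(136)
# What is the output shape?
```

Input: (14, 136, 63, 63) -> Output: (14, 136, 63, 63)

Answer: (14, 136, 63, 63)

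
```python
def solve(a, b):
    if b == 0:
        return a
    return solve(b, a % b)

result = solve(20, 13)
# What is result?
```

solve(20, 13) -> solve(13, 7) -> solve(7, 6) -> solve(6, 1) -> solve(1, 0) -> 1

Answer: 1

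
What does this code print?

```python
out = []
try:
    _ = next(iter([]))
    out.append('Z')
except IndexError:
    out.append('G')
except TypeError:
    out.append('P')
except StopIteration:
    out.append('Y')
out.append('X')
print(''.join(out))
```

Execution trace: 'Y' (except StopIteration) → 'X' (after the try/except). Output: YX

Answer: YX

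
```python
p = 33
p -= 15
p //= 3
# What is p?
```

Trace:
`p = 33` → p = 33
`p -= 15` → p = 18
`p //= 3` → p = 6
So p = 6

Answer: 6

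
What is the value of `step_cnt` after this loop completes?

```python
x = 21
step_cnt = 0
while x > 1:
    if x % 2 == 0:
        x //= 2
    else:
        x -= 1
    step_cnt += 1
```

Steps to reduce 21 to 1
`step_cnt` takes the values: 0 → 1 → 2 → 3 → 4 → 5 → 6

Answer: 6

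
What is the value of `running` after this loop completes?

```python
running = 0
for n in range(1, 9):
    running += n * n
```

Sum of squares 1² to 8² = 204
`running` takes the values: 0 → 1 → 5 → 14 → 30 → 55 → 91 → 140 → 204

Answer: 204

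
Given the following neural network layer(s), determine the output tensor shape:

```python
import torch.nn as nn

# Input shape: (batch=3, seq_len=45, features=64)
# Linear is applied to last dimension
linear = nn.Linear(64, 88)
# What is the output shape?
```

Input: (3, 45, 64) -> Output: (3, 45, 88)

Answer: (3, 45, 88)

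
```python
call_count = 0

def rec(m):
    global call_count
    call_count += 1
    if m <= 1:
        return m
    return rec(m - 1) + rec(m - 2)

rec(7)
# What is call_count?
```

Calls(m) = 1 + Calls(m-1) + Calls(m-2); Calls(0)=Calls(1)=1. For m=7 this gives 41.

Answer: 41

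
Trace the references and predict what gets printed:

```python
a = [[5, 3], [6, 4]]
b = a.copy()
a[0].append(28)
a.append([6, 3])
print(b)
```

Key concept: shallow copy with nested lists.
Step by step:
`a = [[5, 3], [6, 4]]` → a = [[5, 3], [6, 4]]
`b = a.copy()` → b = [[5, 3], [6, 4]]
`a[0].append(28)` → a = [[5, 3, 28], [6, 4]]; b = [[5, 3, 28], [6, 4]]
`a.append([6, 3])` → a = [[5, 3, 28], [6, 4], [6, 3]]
`print(b)` → prints [[5, 3, 28], [6, 4]]

Answer: [[5, 3, 28], [6, 4]]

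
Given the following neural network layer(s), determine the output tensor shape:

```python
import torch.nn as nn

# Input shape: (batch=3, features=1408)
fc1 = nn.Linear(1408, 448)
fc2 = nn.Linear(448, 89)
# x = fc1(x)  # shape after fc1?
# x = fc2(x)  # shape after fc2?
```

Input: (3, 1408) -> after fc1: (3, 448) -> Output: (3, 89)

Answer: (3, 89)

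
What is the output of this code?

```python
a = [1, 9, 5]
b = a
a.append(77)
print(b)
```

Key concept: basic list aliasing.
Step by step:
`a = [1, 9, 5]` → a = [1, 9, 5]
`b = a` → b = [1, 9, 5] (same object as a)
`a.append(77)` → a = [1, 9, 5, 77] (same object as b); b = [1, 9, 5, 77] (same object as a)
`print(b)` → prints [1, 9, 5, 77]

Answer: [1, 9, 5, 77]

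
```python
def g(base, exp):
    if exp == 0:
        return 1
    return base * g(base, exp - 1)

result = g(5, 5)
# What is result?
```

g(5, 5) = 5 * 5 * 5 * 5 * 5 = 3125

Answer: 3125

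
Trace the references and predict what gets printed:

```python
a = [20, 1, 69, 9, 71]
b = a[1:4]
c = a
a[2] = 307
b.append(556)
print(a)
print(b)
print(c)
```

Key concept: slice vs alias.
Step by step:
`a = [20, 1, 69, 9, 71]` → a = [20, 1, 69, 9, 71]
`b = a[1:4]` → b = [1, 69, 9]
`c = a` → c = [20, 1, 69, 9, 71] (same object as a)
`a[2] = 307` → a = [20, 1, 307, 9, 71] (same object as c); c = [20, 1, 307, 9, 71] (same object as a)
`b.append(556)` → b = [1, 69, 9, 556]
`print(a)` → prints [20, 1, 307, 9, 71]
`print(b)` → prints [1, 69, 9, 556]
`print(c)` → prints [20, 1, 307, 9, 71]

Answer:
[20, 1, 307, 9, 71]
[1, 69, 9, 556]
[20, 1, 307, 9, 71]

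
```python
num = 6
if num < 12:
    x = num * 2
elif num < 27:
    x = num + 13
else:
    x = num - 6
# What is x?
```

Trace:
`num = 6` → num = 6
`if num < 12: ...` → num < 12 is True → x = 12
So x = 12

Answer: 12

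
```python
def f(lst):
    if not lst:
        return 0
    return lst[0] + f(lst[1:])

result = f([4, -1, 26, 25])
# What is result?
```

4 + (-1) + 26 + 25 + 0 = 54

Answer: 54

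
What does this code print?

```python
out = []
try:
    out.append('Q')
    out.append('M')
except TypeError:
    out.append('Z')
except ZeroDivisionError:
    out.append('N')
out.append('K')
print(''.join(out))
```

Execution trace: 'Q' (try body) → 'M' (try body, no exception) → 'K' (after the try/except). Output: QMK

Answer: QMK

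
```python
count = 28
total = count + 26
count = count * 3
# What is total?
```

Trace:
`count = 28` → count = 28
`total = count + 26` → total = 54
`count = count * 3` → count = 84
So total = 54

Answer: 54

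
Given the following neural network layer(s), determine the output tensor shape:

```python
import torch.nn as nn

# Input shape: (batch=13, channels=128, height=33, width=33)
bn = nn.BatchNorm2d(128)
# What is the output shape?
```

Input: (13, 128, 33, 33) -> Output: (13, 128, 33, 33)

Answer: (13, 128, 33, 33)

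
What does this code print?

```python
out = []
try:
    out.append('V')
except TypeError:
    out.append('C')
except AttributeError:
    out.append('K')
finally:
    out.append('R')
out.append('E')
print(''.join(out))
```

Execution trace: 'V' (try body, no exception) → 'R' (finally) → 'E' (after the try/except). Output: VRE

Answer: VRE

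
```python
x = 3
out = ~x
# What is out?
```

Trace:
`x = 3` → x = 3
`out = ~x` → out = -4
So out = -4

Answer: -4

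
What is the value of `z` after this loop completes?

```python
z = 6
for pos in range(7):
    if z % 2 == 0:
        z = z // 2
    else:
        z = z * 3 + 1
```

Collatz-style transformation from 6
`z` takes the values: 6 → 3 → 10 → 5 → 16 → 8 → 4 → 2

Answer: 2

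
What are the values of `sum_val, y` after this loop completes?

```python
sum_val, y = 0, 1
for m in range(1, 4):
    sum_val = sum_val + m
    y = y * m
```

Sum and factorial of 1 to 3
`sum_val, y` takes the values: (0, 1) → (1, 1) → (3, 1) → (3, 2) → (6, 2) → (6, 6)

Answer: 6, 6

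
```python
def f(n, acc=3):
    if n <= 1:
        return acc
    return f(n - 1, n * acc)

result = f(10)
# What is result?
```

Accumulator trace (n, acc): (10, 3) -> (9, 30) -> (8, 270) -> (7, 2160) -> (6, 15120) -> (5, 90720) -> (4, 453600) -> (3, 1814400) -> (2, 5443200) -> (1, 10886400) -> return 10886400

Answer: 10886400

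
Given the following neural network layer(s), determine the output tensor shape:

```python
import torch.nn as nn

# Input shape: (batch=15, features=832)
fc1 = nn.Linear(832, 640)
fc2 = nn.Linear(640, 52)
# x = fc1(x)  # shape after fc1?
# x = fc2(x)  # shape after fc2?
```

Input: (15, 832) -> after fc1: (15, 640) -> Output: (15, 52)

Answer: (15, 52)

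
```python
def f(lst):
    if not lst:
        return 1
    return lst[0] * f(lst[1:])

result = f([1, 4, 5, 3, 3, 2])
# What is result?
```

Product over [1, 4, 5, 3, 3, 2] = 1 * 4 * 5 * 3 * 3 * 2 = 360

Answer: 360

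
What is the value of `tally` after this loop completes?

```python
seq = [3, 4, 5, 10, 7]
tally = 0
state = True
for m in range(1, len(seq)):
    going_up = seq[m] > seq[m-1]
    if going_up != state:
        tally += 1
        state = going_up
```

Count direction changes in [3, 4, 5, 10, 7]
`tally` takes the values: 0 → 1

Answer: 1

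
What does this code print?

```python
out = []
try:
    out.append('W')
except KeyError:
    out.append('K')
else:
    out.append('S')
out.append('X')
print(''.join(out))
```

Execution trace: 'W' (try body, no exception) → 'S' (else) → 'X' (after the try/except). Output: WSX

Answer: WSX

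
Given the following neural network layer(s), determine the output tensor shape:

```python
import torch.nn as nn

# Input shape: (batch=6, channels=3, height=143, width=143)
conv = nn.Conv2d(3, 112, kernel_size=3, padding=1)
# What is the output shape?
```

Input: (6, 3, 143, 143) -> Output: (6, 112, 143, 143)

Answer: (6, 112, 143, 143)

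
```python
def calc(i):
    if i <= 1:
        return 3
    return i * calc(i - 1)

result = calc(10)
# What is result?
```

calc(10) = 10 * 9 * 8 * 7 * 6 * 5 * 4 * 3 * 2 * 3 = 10886400

Answer: 10886400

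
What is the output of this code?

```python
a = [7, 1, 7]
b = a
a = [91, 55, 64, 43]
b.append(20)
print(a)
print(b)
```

Key concept: rebinding vs mutation: a is rebound to a new list, b still points at the original.
Step by step:
`a = [7, 1, 7]` → a = [7, 1, 7]
`b = a` → b = [7, 1, 7] (same object as a)
`a = [91, 55, 64, 43]` → a = [91, 55, 64, 43]
`b.append(20)` → b = [7, 1, 7, 20]
`print(a)` → prints [91, 55, 64, 43]
`print(b)` → prints [7, 1, 7, 20]

Answer:
[91, 55, 64, 43]
[7, 1, 7, 20]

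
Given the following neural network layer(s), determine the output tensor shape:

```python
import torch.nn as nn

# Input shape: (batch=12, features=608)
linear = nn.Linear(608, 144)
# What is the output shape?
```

Input: (12, 608) -> Output: (12, 144)

Answer: (12, 144)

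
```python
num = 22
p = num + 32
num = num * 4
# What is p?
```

Trace:
`num = 22` → num = 22
`p = num + 32` → p = 54
`num = num * 4` → num = 88
So p = 54

Answer: 54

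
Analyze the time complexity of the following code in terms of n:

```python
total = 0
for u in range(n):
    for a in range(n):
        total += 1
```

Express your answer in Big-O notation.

Each loop level contributes: n × n. Multiplying the contributions gives O(n^2).

Answer: O(n^2)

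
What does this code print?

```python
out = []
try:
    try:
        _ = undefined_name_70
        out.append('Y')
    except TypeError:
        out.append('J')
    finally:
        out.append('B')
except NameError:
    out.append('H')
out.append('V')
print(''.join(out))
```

Execution trace: 'B' (finally) → 'H' (outer except NameError) → 'V' (after the try/except). Output: BHV

Answer: BHV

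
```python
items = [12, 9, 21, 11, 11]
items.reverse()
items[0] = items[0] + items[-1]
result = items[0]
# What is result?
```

Trace:
`items = [12, 9, 21, 11, 11]` → items = [12, 9, 21, 11, 11]
`items.reverse()` → items = [11, 11, 21, 9, 12]
`items[0] = items[0] + items[-1]` → items = [23, 11, 21, 9, 12]
`result = items[0]` → result = 23
So result = 23

Answer: 23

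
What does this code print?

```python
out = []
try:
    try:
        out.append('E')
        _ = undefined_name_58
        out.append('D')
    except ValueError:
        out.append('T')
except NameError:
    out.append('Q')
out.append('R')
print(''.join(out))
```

Execution trace: 'E' (try body) → 'Q' (outer except NameError) → 'R' (after the try/except). Output: EQR

Answer: EQR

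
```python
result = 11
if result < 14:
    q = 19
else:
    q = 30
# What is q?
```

Trace:
`result = 11` → result = 11
`if result < 14: ...` → result < 14 is True → q = 19
So q = 19

Answer: 19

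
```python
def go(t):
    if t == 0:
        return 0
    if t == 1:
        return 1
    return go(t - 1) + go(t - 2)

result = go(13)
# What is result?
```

Build up from base cases: go(0)=0, go(1)=1, go(2)=1, go(3)=2, go(4)=3, go(5)=5, go(6)=8, ..., go(13)=233

Answer: 233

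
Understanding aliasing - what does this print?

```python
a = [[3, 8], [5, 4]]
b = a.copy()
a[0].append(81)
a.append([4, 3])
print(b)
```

Key concept: shallow copy with nested lists.
Step by step:
`a = [[3, 8], [5, 4]]` → a = [[3, 8], [5, 4]]
`b = a.copy()` → b = [[3, 8], [5, 4]]
`a[0].append(81)` → a = [[3, 8, 81], [5, 4]]; b = [[3, 8, 81], [5, 4]]
`a.append([4, 3])` → a = [[3, 8, 81], [5, 4], [4, 3]]
`print(b)` → prints [[3, 8, 81], [5, 4]]

Answer: [[3, 8, 81], [5, 4]]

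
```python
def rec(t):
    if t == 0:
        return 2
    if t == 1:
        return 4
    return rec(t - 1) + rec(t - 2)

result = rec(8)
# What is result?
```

Build up from base cases: rec(0)=2, rec(1)=4, rec(2)=6, rec(3)=10, rec(4)=16, rec(5)=26, rec(6)=42, ..., rec(8)=110

Answer: 110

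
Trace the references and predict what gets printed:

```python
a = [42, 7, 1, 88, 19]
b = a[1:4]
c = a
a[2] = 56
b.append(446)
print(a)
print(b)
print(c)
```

Key concept: slice vs alias.
Step by step:
`a = [42, 7, 1, 88, 19]` → a = [42, 7, 1, 88, 19]
`b = a[1:4]` → b = [7, 1, 88]
`c = a` → c = [42, 7, 1, 88, 19] (same object as a)
`a[2] = 56` → a = [42, 7, 56, 88, 19] (same object as c); c = [42, 7, 56, 88, 19] (same object as a)
`b.append(446)` → b = [7, 1, 88, 446]
`print(a)` → prints [42, 7, 56, 88, 19]
`print(b)` → prints [7, 1, 88, 446]
`print(c)` → prints [42, 7, 56, 88, 19]

Answer:
[42, 7, 56, 88, 19]
[7, 1, 88, 446]
[42, 7, 56, 88, 19]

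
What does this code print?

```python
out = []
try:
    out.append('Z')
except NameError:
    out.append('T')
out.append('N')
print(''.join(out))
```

Execution trace: 'Z' (try body, no exception) → 'N' (after the try/except). Output: ZN

Answer: ZN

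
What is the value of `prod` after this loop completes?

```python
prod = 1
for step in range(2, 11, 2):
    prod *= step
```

Product of even numbers 2 to 10
`prod` takes the values: 1 → 2 → 8 → 48 → 384 → 3840

Answer: 3840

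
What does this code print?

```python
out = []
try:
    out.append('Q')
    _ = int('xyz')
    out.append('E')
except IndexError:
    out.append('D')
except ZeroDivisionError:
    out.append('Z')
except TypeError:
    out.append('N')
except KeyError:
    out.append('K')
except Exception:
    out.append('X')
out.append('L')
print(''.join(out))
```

Execution trace: 'Q' (try body) → 'X' (except Exception) → 'L' (after the try/except). Output: QXL

Answer: QXL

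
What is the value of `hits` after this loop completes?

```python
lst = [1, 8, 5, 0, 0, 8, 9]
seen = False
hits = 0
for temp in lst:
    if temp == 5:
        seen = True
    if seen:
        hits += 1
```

Count elements after first 5 in [1, 8, 5, 0, 0, 8, 9]
`hits` takes the values: 0 → 1 → 2 → 3 → 4 → 5

Answer: 5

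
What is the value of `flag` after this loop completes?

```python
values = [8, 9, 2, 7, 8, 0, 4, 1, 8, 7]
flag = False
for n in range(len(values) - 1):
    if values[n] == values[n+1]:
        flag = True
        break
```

Check consecutive duplicates in [8, 9, 2, 7, 8, 0, 4, 1, 8, 7]
`flag` takes the values: False

Answer: False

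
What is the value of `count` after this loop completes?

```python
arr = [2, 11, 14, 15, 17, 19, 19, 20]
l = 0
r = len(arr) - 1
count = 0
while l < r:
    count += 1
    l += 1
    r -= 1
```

Iterations until pointers meet (list length 8)
`count` takes the values: 0 → 1 → 2 → 3 → 4

Answer: 4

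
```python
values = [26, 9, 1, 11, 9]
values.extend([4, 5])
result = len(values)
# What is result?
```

Trace:
`values = [26, 9, 1, 11, 9]` → values = [26, 9, 1, 11, 9]
`values.extend([4, 5])` → values = [26, 9, 1, 11, 9, 4, 5]
`result = len(values)` → result = 7
So result = 7

Answer: 7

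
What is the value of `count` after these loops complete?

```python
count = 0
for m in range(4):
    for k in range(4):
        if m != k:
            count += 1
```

4² - 4 (exclude diagonal)
`count` takes the values: 0 → 1 → 2 → 3 → 4 → 5 → 6 → 7 → 8 → 9 → 10 → 11 → 12

Answer: 12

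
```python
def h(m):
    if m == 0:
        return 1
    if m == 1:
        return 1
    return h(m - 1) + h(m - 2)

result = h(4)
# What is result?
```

Build up from base cases: h(0)=1, h(1)=1, h(2)=2, h(3)=3, h(4)=5

Answer: 5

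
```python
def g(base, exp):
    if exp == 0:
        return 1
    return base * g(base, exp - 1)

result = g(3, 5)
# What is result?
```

g(3, 5) = 3 * 3 * 3 * 3 * 3 = 243

Answer: 243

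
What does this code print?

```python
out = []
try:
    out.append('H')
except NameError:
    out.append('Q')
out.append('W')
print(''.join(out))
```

Execution trace: 'H' (try body, no exception) → 'W' (after the try/except). Output: HW

Answer: HW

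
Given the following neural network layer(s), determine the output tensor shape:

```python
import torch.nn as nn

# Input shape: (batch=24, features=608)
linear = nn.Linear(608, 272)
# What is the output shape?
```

Input: (24, 608) -> Output: (24, 272)

Answer: (24, 272)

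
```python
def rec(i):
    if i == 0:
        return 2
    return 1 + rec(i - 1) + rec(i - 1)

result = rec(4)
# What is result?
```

rec(i) = 1 + 2·rec(i-1), rec(0)=2. Closed form: (2+1)·2^4 - 1 = 47.

Answer: 47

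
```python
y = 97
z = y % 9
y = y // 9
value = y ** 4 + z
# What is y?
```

Trace:
`y = 97` → y = 97
`z = y % 9` → z = 7
`y = y // 9` → y = 10
`value = y ** 4 + z` → value = 10007
So y = 10

Answer: 10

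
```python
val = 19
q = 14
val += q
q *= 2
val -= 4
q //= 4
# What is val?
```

Trace:
`val = 19` → val = 19
`q = 14` → q = 14
`val += q` → val = 33
`q *= 2` → q = 28
`val -= 4` → val = 29
`q //= 4` → q = 7
So val = 29

Answer: 29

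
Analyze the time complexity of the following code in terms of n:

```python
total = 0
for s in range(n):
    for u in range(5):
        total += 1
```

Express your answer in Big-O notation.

Each loop level contributes: n × 1. Multiplying the contributions gives O(n).

Answer: O(n)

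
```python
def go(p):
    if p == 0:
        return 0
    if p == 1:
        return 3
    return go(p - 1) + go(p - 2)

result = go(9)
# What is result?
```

Build up from base cases: go(0)=0, go(1)=3, go(2)=3, go(3)=6, go(4)=9, go(5)=15, go(6)=24, ..., go(9)=102

Answer: 102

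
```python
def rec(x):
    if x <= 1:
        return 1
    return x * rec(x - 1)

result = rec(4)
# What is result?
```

rec(4) = 4 * 3 * 2 * 1 = 24

Answer: 24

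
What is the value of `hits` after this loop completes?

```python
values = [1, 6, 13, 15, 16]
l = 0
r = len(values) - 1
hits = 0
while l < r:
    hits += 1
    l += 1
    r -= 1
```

Iterations until pointers meet (list length 5)
`hits` takes the values: 0 → 1 → 2

Answer: 2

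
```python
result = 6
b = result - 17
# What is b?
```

Trace:
`result = 6` → result = 6
`b = result - 17` → b = -11
So b = -11

Answer: -11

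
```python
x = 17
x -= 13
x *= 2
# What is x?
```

Trace:
`x = 17` → x = 17
`x -= 13` → x = 4
`x *= 2` → x = 8
So x = 8

Answer: 8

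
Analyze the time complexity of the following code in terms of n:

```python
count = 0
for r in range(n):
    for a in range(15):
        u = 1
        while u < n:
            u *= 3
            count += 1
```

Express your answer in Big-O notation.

Each loop level contributes: n × 1 × log n. Multiplying the contributions gives O(n log n).

Answer: O(n log n)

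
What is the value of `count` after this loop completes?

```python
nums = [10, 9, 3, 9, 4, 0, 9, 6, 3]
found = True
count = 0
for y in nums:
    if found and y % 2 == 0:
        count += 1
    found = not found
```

Count even values at even positions
`count` takes the values: 0 → 1 → 2

Answer: 2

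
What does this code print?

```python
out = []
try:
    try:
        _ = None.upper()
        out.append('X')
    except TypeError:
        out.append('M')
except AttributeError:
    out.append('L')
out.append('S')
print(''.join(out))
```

Execution trace: 'L' (outer except AttributeError) → 'S' (after the try/except). Output: LS

Answer: LS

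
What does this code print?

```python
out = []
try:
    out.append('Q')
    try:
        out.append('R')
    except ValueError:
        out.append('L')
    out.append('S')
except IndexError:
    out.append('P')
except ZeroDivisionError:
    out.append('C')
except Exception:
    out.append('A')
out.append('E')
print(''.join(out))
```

Execution trace: 'Q' (try body) → 'R' (inner try body, no exception) → 'S' (try body, no exception) → 'E' (after the try/except). Output: QRSE

Answer: QRSE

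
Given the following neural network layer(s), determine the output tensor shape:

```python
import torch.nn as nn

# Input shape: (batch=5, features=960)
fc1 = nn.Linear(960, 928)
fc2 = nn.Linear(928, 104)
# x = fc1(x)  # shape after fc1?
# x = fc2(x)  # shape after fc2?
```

Input: (5, 960) -> after fc1: (5, 928) -> Output: (5, 104)

Answer: (5, 104)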